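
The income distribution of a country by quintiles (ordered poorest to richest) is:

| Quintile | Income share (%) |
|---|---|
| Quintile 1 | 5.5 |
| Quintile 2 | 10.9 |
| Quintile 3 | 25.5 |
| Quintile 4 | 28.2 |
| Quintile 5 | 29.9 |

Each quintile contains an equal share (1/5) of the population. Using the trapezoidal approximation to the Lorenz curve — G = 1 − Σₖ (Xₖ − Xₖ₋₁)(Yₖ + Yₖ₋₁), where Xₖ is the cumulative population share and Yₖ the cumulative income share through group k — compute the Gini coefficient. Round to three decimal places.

Cumulative income shares Yₖ: 0.0550, 0.1640, 0.4190, 0.7010, 1.0000
Σ (Xₖ−Xₖ₋₁)(Yₖ+Yₖ₋₁) = (1/5)(0.0550+0.0000) + (1/5)(0.1640+0.0550) + (1/5)(0.4190+0.1640) + (1/5)(0.7010+0.4190) + (1/5)(1.0000+0.7010)
  = 0.0110 + 0.0438 + 0.1166 + 0.2240 + 0.3402 = 0.7356
G = 1 − 0.7356 = 0.2644

0.264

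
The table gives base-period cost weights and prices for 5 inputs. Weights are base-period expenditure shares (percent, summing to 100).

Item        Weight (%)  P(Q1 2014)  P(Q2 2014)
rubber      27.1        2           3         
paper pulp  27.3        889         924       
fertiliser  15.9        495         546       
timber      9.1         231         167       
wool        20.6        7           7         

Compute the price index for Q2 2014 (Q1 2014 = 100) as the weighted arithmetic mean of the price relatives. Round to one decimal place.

113.7

rubber: 27.1 × (3/2) = 27.1 × 1.500000 = 40.6500
paper pulp: 27.3 × (924/889) = 27.3 × 1.039370 = 28.3748
fertiliser: 15.9 × (546/495) = 15.9 × 1.103030 = 17.5382
timber: 9.1 × (167/231) = 9.1 × 0.722944 = 6.5788
wool: 20.6 × (7/7) = 20.6 × 1.000000 = 20.6000
Index = Σ wᵢ·(p₁ᵢ/p₀ᵢ) = 40.6500 + 28.3748 + 17.5382 + 6.5788 + 20.6000 = 113.7418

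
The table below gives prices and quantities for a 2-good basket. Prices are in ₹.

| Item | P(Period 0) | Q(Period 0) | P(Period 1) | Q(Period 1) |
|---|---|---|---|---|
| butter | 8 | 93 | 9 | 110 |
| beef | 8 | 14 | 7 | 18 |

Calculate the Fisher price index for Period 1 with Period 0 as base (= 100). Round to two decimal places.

109.11

Laspeyres component (base-period weights):
ΣP(Period 1)Q(Period 0) = 9×93 + 7×14 = 837 + 98 = 935
ΣP(Period 0)Q(Period 0) = 8×93 + 8×14 = 744 + 112 = 856
L = 935 / 856 × 100 = 109.2290
Paasche component (current-period weights):
ΣP(Period 1)Q(Period 1) = 9×110 + 7×18 = 990 + 126 = 1116
ΣP(Period 0)Q(Period 1) = 8×110 + 8×18 = 880 + 144 = 1024
P = 1116 / 1024 × 100 = 108.9844
Fisher = √(L × P) = √(109.2290 × 108.9844) = 109.1066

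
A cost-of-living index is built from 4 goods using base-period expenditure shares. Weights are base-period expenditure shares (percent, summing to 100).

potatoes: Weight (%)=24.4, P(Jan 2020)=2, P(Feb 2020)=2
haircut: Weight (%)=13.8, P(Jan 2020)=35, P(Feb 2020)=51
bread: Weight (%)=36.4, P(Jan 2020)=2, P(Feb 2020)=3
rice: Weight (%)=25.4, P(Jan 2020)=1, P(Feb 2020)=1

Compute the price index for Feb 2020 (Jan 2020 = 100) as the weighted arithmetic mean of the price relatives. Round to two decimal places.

potatoes: 24.4 × (2/2) = 24.4 × 1.000000 = 24.4000
haircut: 13.8 × (51/35) = 13.8 × 1.457143 = 20.1086
bread: 36.4 × (3/2) = 36.4 × 1.500000 = 54.6000
rice: 25.4 × (1/1) = 25.4 × 1.000000 = 25.4000
Index = Σ wᵢ·(p₁ᵢ/p₀ᵢ) = 24.4000 + 20.1086 + 54.6000 + 25.4000 = 124.5086

124.51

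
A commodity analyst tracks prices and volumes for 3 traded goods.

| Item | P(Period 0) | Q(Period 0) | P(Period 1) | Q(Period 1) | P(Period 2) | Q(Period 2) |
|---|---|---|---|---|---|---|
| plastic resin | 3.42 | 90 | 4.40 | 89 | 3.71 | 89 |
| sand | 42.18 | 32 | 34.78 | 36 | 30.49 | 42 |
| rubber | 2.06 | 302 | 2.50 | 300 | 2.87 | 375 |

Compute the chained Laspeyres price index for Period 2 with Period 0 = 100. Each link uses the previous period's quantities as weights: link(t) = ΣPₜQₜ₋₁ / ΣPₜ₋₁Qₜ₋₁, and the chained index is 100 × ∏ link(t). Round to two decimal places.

Link Period 0→Period 1:
ΣP(Period 1)Q(Period 0) = 4.40×90 + 34.78×32 + 2.50×302 = 396 + 1112.96 + 755 = 2263.96
ΣP(Period 0)Q(Period 0) = 3.42×90 + 42.18×32 + 2.06×302 = 307.8 + 1349.76 + 622.12 = 2279.68
link = 2263.96/2279.68 = 0.993104
Link Period 1→Period 2:
ΣP(Period 2)Q(Period 1) = 3.71×89 + 30.49×36 + 2.87×300 = 330.19 + 1097.64 + 861 = 2288.83
ΣP(Period 1)Q(Period 1) = 4.40×89 + 34.78×36 + 2.50×300 = 391.6 + 1252.08 + 750 = 2393.68
link = 2288.83/2393.68 = 0.956197
Chained index = 100 × 0.993104 × 0.956197 = 94.9603

94.96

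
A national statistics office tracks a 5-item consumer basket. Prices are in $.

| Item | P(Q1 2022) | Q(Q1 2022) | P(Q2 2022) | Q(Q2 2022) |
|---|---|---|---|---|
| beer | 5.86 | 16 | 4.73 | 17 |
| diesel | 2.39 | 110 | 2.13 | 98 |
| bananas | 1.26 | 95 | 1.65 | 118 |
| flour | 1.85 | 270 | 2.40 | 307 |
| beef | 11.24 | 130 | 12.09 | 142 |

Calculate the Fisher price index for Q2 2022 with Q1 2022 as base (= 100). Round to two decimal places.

110.61

Laspeyres component (base-period weights):
ΣP(Q2 2022)Q(Q1 2022) = 4.73×16 + 2.13×110 + 1.65×95 + 2.40×270 + 12.09×130 = 75.68 + 234.3 + 156.75 + 648 + 1571.7 = 2686.43
ΣP(Q1 2022)Q(Q1 2022) = 5.86×16 + 2.39×110 + 1.26×95 + 1.85×270 + 11.24×130 = 93.76 + 262.9 + 119.7 + 499.5 + 1461.2 = 2437.06
L = 2686.43 / 2437.06 × 100 = 110.2324
Paasche component (current-period weights):
ΣP(Q2 2022)Q(Q2 2022) = 4.73×17 + 2.13×98 + 1.65×118 + 2.40×307 + 12.09×142 = 80.41 + 208.74 + 194.7 + 736.8 + 1716.78 = 2937.43
ΣP(Q1 2022)Q(Q2 2022) = 5.86×17 + 2.39×98 + 1.26×118 + 1.85×307 + 11.24×142 = 99.62 + 234.22 + 148.68 + 567.95 + 1596.08 = 2646.55
P = 2937.43 / 2646.55 × 100 = 110.9909
Fisher = √(L × P) = √(110.2324 × 110.9909) = 110.6110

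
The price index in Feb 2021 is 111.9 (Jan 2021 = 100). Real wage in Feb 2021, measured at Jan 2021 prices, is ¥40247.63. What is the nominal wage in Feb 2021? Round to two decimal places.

Nominal = Real × (Index/100) = 40247.63 × (111.9/100)
        = 40247.63 × 1.119 = 45037.0980

45037.10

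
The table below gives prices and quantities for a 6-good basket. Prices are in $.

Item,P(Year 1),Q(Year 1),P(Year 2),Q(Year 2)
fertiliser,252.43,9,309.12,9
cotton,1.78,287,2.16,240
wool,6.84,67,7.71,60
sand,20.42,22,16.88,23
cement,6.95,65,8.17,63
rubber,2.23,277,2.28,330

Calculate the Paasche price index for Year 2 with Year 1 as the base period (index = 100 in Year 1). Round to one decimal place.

Paasche price index uses current-period quantities as weights.
ΣP(Year 2)·Q(Year 2) = 309.12×9 + 2.16×240 + 7.71×60 + 16.88×23 + 8.17×63 + 2.28×330 = 2782.08 + 518.4 + 462.6 + 388.24 + 514.71 + 752.4 = 5418.43
ΣP(Year 1)·Q(Year 2) = 252.43×9 + 1.78×240 + 6.84×60 + 20.42×23 + 6.95×63 + 2.23×330 = 2271.87 + 427.2 + 410.4 + 469.66 + 437.85 + 735.9 = 4752.88
Index = 5418.43 / 4752.88 × 100 = 114.0031

114.0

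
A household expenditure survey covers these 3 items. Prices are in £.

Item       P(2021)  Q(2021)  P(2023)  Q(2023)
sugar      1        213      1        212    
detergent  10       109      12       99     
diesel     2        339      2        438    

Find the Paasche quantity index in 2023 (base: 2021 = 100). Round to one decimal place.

Paasche quantity index uses current-period prices as weights.
ΣP(2023)·Q(2023) = 1×212 + 12×99 + 2×438 = 212 + 1188 + 876 = 2276
ΣP(2023)·Q(2021) = 1×213 + 12×109 + 2×339 = 213 + 1308 + 678 = 2199
Index = 2276 / 2199 × 100 = 103.5016

103.5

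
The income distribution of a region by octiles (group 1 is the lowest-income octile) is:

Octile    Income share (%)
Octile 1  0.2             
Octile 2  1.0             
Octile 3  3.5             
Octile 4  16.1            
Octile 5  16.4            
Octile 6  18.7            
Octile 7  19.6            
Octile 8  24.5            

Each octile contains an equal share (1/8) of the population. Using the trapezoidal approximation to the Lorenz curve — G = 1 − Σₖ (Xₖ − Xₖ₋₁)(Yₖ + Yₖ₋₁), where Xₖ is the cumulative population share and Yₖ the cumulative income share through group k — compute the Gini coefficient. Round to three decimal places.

Cumulative income shares Yₖ: 0.0020, 0.0120, 0.0470, 0.2080, 0.3720, 0.5590, 0.7550, 1.0000
Σ (Xₖ−Xₖ₋₁)(Yₖ+Yₖ₋₁) = (1/8)(0.0020+0.0000) + (1/8)(0.0120+0.0020) + (1/8)(0.0470+0.0120) + (1/8)(0.2080+0.0470) + (1/8)(0.3720+0.2080) + (1/8)(0.5590+0.3720) + (1/8)(0.7550+0.5590) + (1/8)(1.0000+0.7550)
  = 0.0003 + 0.0018 + 0.0074 + 0.0319 + 0.0725 + 0.1164 + 0.1642 + 0.2194 = 0.6138
G = 1 − 0.6138 = 0.3862

0.386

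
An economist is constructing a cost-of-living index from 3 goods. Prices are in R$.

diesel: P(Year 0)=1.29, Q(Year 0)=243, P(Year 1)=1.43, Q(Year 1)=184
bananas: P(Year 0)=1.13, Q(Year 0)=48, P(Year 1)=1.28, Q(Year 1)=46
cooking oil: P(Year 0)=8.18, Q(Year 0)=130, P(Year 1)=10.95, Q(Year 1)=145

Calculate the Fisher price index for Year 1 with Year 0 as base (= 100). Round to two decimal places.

128.74

Laspeyres component (base-period weights):
ΣP(Year 1)Q(Year 0) = 1.43×243 + 1.28×48 + 10.95×130 = 347.49 + 61.44 + 1423.5 = 1832.43
ΣP(Year 0)Q(Year 0) = 1.29×243 + 1.13×48 + 8.18×130 = 313.47 + 54.24 + 1063.4 = 1431.11
L = 1832.43 / 1431.11 × 100 = 128.0426
Paasche component (current-period weights):
ΣP(Year 1)Q(Year 1) = 1.43×184 + 1.28×46 + 10.95×145 = 263.12 + 58.88 + 1587.75 = 1909.75
ΣP(Year 0)Q(Year 1) = 1.29×184 + 1.13×46 + 8.18×145 = 237.36 + 51.98 + 1186.1 = 1475.44
P = 1909.75 / 1475.44 × 100 = 129.4360
Fisher = √(L × P) = √(128.0426 × 129.4360) = 128.7374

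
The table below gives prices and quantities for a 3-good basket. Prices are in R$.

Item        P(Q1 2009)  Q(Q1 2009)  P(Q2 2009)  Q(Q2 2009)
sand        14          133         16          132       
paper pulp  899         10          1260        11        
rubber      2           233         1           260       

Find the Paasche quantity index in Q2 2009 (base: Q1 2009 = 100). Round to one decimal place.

Paasche quantity index uses current-period prices as weights.
ΣP(Q2 2009)·Q(Q2 2009) = 16×132 + 1260×11 + 1×260 = 2112 + 13860 + 260 = 16232
ΣP(Q2 2009)·Q(Q1 2009) = 16×133 + 1260×10 + 1×233 = 2128 + 12600 + 233 = 14961
Index = 16232 / 14961 × 100 = 108.4954

108.5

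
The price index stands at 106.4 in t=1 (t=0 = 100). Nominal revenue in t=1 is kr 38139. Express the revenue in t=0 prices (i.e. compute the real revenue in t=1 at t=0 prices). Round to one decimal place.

35844.9

Real = Nominal ÷ (Index/100) = 38139 ÷ (106.4/100)
     = 38139 ÷ 1.064 = 35844.9248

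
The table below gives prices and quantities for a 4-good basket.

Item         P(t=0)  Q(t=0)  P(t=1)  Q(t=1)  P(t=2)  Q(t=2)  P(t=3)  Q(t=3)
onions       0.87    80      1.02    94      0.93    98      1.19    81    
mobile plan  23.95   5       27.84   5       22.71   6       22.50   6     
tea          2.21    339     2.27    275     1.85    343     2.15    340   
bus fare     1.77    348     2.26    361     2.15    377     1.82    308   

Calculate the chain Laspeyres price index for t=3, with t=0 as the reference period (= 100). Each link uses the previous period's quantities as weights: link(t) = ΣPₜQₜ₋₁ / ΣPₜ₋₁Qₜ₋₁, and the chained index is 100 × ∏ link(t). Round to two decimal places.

101.55

Link t=0→t=1:
ΣP(t=1)Q(t=0) = 1.02×80 + 27.84×5 + 2.27×339 + 2.26×348 = 81.6 + 139.2 + 769.53 + 786.48 = 1776.81
ΣP(t=0)Q(t=0) = 0.87×80 + 23.95×5 + 2.21×339 + 1.77×348 = 69.6 + 119.75 + 749.19 + 615.96 = 1554.5
link = 1776.81/1554.5 = 1.143011
Link t=1→t=2:
ΣP(t=2)Q(t=1) = 0.93×94 + 22.71×5 + 1.85×275 + 2.15×361 = 87.42 + 113.55 + 508.75 + 776.15 = 1485.87
ΣP(t=1)Q(t=1) = 1.02×94 + 27.84×5 + 2.27×275 + 2.26×361 = 95.88 + 139.2 + 624.25 + 815.86 = 1675.19
link = 1485.87/1675.19 = 0.886986
Link t=2→t=3:
ΣP(t=3)Q(t=2) = 1.19×98 + 22.50×6 + 2.15×343 + 1.82×377 = 116.62 + 135 + 737.45 + 686.14 = 1675.21
ΣP(t=2)Q(t=2) = 0.93×98 + 22.71×6 + 1.85×343 + 2.15×377 = 91.14 + 136.26 + 634.55 + 810.55 = 1672.5
link = 1675.21/1672.5 = 1.001620
Chained index = 100 × 1.143011 × 0.886986 × 1.001620 = 101.5477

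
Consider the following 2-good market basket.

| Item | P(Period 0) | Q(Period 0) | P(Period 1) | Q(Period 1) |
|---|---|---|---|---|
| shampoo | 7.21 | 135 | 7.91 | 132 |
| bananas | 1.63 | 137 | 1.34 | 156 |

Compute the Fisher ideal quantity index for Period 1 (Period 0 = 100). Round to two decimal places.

100.46

Laspeyres component (base-period weights):
ΣP(Period 0)Q(Period 1) = 7.21×132 + 1.63×156 = 951.72 + 254.28 = 1206
ΣP(Period 0)Q(Period 0) = 7.21×135 + 1.63×137 = 973.35 + 223.31 = 1196.66
L = 1206 / 1196.66 × 100 = 100.7805
Paasche component (current-period weights):
ΣP(Period 1)Q(Period 1) = 7.91×132 + 1.34×156 = 1044.12 + 209.04 = 1253.16
ΣP(Period 1)Q(Period 0) = 7.91×135 + 1.34×137 = 1067.85 + 183.58 = 1251.43
P = 1253.16 / 1251.43 × 100 = 100.1382
Fisher = √(L × P) = √(100.7805 × 100.1382) = 100.4589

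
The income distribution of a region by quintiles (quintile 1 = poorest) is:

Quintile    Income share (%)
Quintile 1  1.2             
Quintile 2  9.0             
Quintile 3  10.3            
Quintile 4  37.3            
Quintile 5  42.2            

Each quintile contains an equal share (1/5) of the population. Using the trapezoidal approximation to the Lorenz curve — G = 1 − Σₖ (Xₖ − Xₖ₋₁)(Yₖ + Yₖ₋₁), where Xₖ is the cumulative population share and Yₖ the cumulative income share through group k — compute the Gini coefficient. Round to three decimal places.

0.441

Cumulative income shares Yₖ: 0.0120, 0.1020, 0.2050, 0.5780, 1.0000
Σ (Xₖ−Xₖ₋₁)(Yₖ+Yₖ₋₁) = (1/5)(0.0120+0.0000) + (1/5)(0.1020+0.0120) + (1/5)(0.2050+0.1020) + (1/5)(0.5780+0.2050) + (1/5)(1.0000+0.5780)
  = 0.0024 + 0.0228 + 0.0614 + 0.1566 + 0.3156 = 0.5588
G = 1 − 0.5588 = 0.4412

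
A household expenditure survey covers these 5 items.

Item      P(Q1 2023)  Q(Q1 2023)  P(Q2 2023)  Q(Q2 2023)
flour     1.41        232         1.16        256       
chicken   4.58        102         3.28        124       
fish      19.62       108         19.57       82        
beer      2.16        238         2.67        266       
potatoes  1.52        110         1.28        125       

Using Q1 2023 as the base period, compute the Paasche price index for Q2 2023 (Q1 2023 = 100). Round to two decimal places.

Paasche price index uses current-period quantities as weights.
ΣP(Q2 2023)·Q(Q2 2023) = 1.16×256 + 3.28×124 + 19.57×82 + 2.67×266 + 1.28×125 = 296.96 + 406.72 + 1604.74 + 710.22 + 160 = 3178.64
ΣP(Q1 2023)·Q(Q2 2023) = 1.41×256 + 4.58×124 + 19.62×82 + 2.16×266 + 1.52×125 = 360.96 + 567.92 + 1608.84 + 574.56 + 190 = 3302.28
Index = 3178.64 / 3302.28 × 100 = 96.2559

96.26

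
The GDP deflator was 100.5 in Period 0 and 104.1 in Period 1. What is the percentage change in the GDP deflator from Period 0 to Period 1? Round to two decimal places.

Change = (104.1 − 100.5) / 100.5 × 100
       = 3.6 / 100.5 × 100 = 3.5821%

3.58%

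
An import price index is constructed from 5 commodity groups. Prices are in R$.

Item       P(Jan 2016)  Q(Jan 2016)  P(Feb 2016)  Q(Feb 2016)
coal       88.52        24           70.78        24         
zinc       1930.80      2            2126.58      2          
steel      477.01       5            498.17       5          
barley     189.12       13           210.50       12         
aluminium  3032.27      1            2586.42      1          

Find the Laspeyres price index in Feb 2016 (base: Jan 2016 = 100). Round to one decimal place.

Laspeyres price index uses base-period quantities as weights.
ΣP(Feb 2016)·Q(Jan 2016) = 70.78×24 + 2126.58×2 + 498.17×5 + 210.50×13 + 2586.42×1 = 1698.72 + 4253.16 + 2490.85 + 2736.5 + 2586.42 = 13765.65
ΣP(Jan 2016)·Q(Jan 2016) = 88.52×24 + 1930.80×2 + 477.01×5 + 189.12×13 + 3032.27×1 = 2124.48 + 3861.6 + 2385.05 + 2458.56 + 3032.27 = 13861.96
Index = 13765.65 / 13861.96 × 100 = 99.3052

99.3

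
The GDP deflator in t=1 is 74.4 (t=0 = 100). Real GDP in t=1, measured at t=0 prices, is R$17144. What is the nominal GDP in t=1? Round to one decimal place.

Nominal = Real × (Index/100) = 17144 × (74.4/100)
        = 17144 × 0.744 = 12755.1360

12755.1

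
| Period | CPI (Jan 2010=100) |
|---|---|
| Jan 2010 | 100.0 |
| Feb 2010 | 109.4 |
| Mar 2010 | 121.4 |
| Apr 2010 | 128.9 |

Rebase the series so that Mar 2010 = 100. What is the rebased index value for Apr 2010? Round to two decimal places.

106.18

Rebased(Apr 2010) = 128.9 / 121.4 × 100 = 106.1779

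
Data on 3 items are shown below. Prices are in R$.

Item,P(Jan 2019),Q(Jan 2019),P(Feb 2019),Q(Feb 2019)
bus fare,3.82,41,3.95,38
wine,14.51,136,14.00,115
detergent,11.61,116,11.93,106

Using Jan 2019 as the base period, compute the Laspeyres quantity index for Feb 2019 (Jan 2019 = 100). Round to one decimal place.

Laspeyres quantity index uses base-period prices as weights.
ΣP(Jan 2019)·Q(Feb 2019) = 3.82×38 + 14.51×115 + 11.61×106 = 145.16 + 1668.65 + 1230.66 = 3044.47
ΣP(Jan 2019)·Q(Jan 2019) = 3.82×41 + 14.51×136 + 11.61×116 = 156.62 + 1973.36 + 1346.76 = 3476.74
Index = 3044.47 / 3476.74 × 100 = 87.5668

87.6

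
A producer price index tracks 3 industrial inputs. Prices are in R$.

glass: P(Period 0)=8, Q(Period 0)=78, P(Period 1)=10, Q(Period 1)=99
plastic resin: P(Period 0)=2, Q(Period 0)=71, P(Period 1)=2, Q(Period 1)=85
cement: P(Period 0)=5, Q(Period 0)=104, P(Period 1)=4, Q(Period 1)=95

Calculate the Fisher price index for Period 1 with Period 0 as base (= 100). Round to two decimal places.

Laspeyres component (base-period weights):
ΣP(Period 1)Q(Period 0) = 10×78 + 2×71 + 4×104 = 780 + 142 + 416 = 1338
ΣP(Period 0)Q(Period 0) = 8×78 + 2×71 + 5×104 = 624 + 142 + 520 = 1286
L = 1338 / 1286 × 100 = 104.0435
Paasche component (current-period weights):
ΣP(Period 1)Q(Period 1) = 10×99 + 2×85 + 4×95 = 990 + 170 + 380 = 1540
ΣP(Period 0)Q(Period 1) = 8×99 + 2×85 + 5×95 = 792 + 170 + 475 = 1437
P = 1540 / 1437 × 100 = 107.1677
Fisher = √(L × P) = √(104.0435 × 107.1677) = 105.5941

105.59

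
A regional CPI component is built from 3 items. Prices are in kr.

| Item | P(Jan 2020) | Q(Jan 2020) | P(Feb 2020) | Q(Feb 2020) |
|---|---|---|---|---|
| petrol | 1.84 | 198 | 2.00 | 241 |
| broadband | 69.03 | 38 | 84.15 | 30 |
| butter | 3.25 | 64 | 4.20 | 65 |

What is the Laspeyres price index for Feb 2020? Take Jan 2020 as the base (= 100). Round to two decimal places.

120.87

Laspeyres price index uses base-period quantities as weights.
ΣP(Feb 2020)·Q(Jan 2020) = 2.00×198 + 84.15×38 + 4.20×64 = 396 + 3197.7 + 268.8 = 3862.5
ΣP(Jan 2020)·Q(Jan 2020) = 1.84×198 + 69.03×38 + 3.25×64 = 364.32 + 2623.14 + 208 = 3195.46
Index = 3862.5 / 3195.46 × 100 = 120.8746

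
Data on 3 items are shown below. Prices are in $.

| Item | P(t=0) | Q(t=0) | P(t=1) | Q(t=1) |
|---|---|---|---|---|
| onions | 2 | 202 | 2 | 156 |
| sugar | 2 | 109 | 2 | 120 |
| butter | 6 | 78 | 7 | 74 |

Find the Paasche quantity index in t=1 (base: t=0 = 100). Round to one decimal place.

91.6

Paasche quantity index uses current-period prices as weights.
ΣP(t=1)·Q(t=1) = 2×156 + 2×120 + 7×74 = 312 + 240 + 518 = 1070
ΣP(t=1)·Q(t=0) = 2×202 + 2×109 + 7×78 = 404 + 218 + 546 = 1168
Index = 1070 / 1168 × 100 = 91.6096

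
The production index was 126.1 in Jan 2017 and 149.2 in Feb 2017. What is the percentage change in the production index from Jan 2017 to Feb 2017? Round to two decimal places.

Change = (149.2 − 126.1) / 126.1 × 100
       = 23.1 / 126.1 × 100 = 18.3188%

18.32%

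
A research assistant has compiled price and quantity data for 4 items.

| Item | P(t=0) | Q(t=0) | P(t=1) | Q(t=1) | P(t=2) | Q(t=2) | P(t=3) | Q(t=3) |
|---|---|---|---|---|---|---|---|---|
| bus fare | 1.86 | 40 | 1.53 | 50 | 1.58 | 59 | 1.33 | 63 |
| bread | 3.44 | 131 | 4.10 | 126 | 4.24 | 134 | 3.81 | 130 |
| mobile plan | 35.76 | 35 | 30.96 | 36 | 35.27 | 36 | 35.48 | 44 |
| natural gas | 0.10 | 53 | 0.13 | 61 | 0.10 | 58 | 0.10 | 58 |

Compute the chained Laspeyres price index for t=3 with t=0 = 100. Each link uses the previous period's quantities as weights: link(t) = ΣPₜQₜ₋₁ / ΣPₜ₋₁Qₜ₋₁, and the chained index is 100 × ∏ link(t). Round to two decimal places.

100.86

Link t=0→t=1:
ΣP(t=1)Q(t=0) = 1.53×40 + 4.10×131 + 30.96×35 + 0.13×53 = 61.2 + 537.1 + 1083.6 + 6.89 = 1688.79
ΣP(t=0)Q(t=0) = 1.86×40 + 3.44×131 + 35.76×35 + 0.10×53 = 74.4 + 450.64 + 1251.6 + 5.3 = 1781.94
link = 1688.79/1781.94 = 0.947726
Link t=1→t=2:
ΣP(t=2)Q(t=1) = 1.58×50 + 4.24×126 + 35.27×36 + 0.10×61 = 79 + 534.24 + 1269.72 + 6.1 = 1889.06
ΣP(t=1)Q(t=1) = 1.53×50 + 4.10×126 + 30.96×36 + 0.13×61 = 76.5 + 516.6 + 1114.56 + 7.93 = 1715.59
link = 1889.06/1715.59 = 1.101114
Link t=2→t=3:
ΣP(t=3)Q(t=2) = 1.33×59 + 3.81×134 + 35.48×36 + 0.10×58 = 78.47 + 510.54 + 1277.28 + 5.8 = 1872.09
ΣP(t=2)Q(t=2) = 1.58×59 + 4.24×134 + 35.27×36 + 0.10×58 = 93.22 + 568.16 + 1269.72 + 5.8 = 1936.9
link = 1872.09/1936.9 = 0.966539
Chained index = 100 × 0.947726 × 1.101114 × 0.966539 = 100.8636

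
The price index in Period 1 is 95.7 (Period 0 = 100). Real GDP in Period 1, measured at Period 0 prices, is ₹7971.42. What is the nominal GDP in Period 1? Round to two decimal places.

7628.65

Nominal = Real × (Index/100) = 7971.42 × (95.7/100)
        = 7971.42 × 0.957 = 7628.6489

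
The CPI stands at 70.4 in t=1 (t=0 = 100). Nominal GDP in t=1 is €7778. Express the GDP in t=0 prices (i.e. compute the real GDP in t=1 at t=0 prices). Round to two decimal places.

11048.30

Real = Nominal ÷ (Index/100) = 7778 ÷ (70.4/100)
     = 7778 ÷ 0.704 = 11048.2955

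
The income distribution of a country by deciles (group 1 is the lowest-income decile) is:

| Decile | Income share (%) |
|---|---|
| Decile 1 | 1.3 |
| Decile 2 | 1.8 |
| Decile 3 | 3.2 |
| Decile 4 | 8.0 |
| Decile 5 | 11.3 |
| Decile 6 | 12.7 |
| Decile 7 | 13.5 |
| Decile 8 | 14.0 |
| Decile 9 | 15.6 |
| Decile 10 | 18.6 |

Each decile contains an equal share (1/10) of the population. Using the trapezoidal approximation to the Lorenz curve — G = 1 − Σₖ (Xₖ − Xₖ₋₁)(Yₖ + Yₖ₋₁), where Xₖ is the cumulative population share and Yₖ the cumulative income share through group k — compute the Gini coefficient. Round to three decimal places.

0.324

Cumulative income shares Yₖ: 0.0130, 0.0310, 0.0630, 0.1430, 0.2560, 0.3830, 0.5180, 0.6580, 0.8140, 1.0000
Σ (Xₖ−Xₖ₋₁)(Yₖ+Yₖ₋₁) = (1/10)(0.0130+0.0000) + (1/10)(0.0310+0.0130) + (1/10)(0.0630+0.0310) + (1/10)(0.1430+0.0630) + (1/10)(0.2560+0.1430) + (1/10)(0.3830+0.2560) + (1/10)(0.5180+0.3830) + (1/10)(0.6580+0.5180) + (1/10)(0.8140+0.6580) + (1/10)(1.0000+0.8140)
  = 0.0013 + 0.0044 + 0.0094 + 0.0206 + 0.0399 + 0.0639 + 0.0901 + 0.1176 + 0.1472 + 0.1814 = 0.6758
G = 1 − 0.6758 = 0.3242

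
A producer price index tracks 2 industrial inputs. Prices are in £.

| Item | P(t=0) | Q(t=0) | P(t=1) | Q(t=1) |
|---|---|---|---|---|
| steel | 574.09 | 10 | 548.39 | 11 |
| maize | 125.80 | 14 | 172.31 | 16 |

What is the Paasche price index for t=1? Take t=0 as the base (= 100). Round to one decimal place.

105.5

Paasche price index uses current-period quantities as weights.
ΣP(t=1)·Q(t=1) = 548.39×11 + 172.31×16 = 6032.29 + 2756.96 = 8789.25
ΣP(t=0)·Q(t=1) = 574.09×11 + 125.80×16 = 6314.99 + 2012.8 = 8327.79
Index = 8789.25 / 8327.79 × 100 = 105.5412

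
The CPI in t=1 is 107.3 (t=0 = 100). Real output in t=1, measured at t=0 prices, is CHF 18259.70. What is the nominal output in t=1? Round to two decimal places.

19592.66

Nominal = Real × (Index/100) = 18259.70 × (107.3/100)
        = 18259.70 × 1.073 = 19592.6581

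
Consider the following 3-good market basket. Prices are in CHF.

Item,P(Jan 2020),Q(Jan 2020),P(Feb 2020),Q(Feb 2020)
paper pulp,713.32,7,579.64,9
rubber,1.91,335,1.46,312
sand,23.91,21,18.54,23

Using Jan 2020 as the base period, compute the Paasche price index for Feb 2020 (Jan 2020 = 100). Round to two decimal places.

80.61

Paasche price index uses current-period quantities as weights.
ΣP(Feb 2020)·Q(Feb 2020) = 579.64×9 + 1.46×312 + 18.54×23 = 5216.76 + 455.52 + 426.42 = 6098.7
ΣP(Jan 2020)·Q(Feb 2020) = 713.32×9 + 1.91×312 + 23.91×23 = 6419.88 + 595.92 + 549.93 = 7565.73
Index = 6098.7 / 7565.73 × 100 = 80.6095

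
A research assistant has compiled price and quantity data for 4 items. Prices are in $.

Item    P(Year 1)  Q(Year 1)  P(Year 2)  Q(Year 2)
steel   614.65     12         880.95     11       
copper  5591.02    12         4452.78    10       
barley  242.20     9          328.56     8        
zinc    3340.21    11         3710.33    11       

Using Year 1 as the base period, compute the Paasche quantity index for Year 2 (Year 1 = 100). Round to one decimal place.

Paasche quantity index uses current-period prices as weights.
ΣP(Year 2)·Q(Year 2) = 880.95×11 + 4452.78×10 + 328.56×8 + 3710.33×11 = 9690.45 + 44527.8 + 2628.48 + 40813.63 = 97660.36
ΣP(Year 2)·Q(Year 1) = 880.95×12 + 4452.78×12 + 328.56×9 + 3710.33×11 = 10571.4 + 53433.36 + 2957.04 + 40813.63 = 107775.43
Index = 97660.36 / 107775.43 × 100 = 90.6147

90.6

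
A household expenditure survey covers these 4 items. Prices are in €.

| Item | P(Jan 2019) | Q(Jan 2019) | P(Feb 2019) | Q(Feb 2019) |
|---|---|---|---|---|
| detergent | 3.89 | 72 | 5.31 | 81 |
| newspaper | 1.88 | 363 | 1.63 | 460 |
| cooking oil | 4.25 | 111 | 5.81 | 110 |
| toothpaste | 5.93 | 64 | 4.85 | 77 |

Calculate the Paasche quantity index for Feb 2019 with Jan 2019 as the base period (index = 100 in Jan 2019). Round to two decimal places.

Paasche quantity index uses current-period prices as weights.
ΣP(Feb 2019)·Q(Feb 2019) = 5.31×81 + 1.63×460 + 5.81×110 + 4.85×77 = 430.11 + 749.8 + 639.1 + 373.45 = 2192.46
ΣP(Feb 2019)·Q(Jan 2019) = 5.31×72 + 1.63×363 + 5.81×111 + 4.85×64 = 382.32 + 591.69 + 644.91 + 310.4 = 1929.32
Index = 2192.46 / 1929.32 × 100 = 113.6390

113.64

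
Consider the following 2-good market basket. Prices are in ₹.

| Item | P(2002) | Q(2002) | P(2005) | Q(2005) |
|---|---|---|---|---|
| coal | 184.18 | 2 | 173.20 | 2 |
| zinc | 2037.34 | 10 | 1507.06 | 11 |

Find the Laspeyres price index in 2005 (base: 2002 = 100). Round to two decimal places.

Laspeyres price index uses base-period quantities as weights.
ΣP(2005)·Q(2002) = 173.20×2 + 1507.06×10 = 346.4 + 15070.6 = 15417
ΣP(2002)·Q(2002) = 184.18×2 + 2037.34×10 = 368.36 + 20373.4 = 20741.76
Index = 15417 / 20741.76 × 100 = 74.3283

74.33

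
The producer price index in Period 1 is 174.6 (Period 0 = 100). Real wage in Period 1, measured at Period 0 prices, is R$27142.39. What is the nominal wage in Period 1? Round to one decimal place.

Nominal = Real × (Index/100) = 27142.39 × (174.6/100)
        = 27142.39 × 1.746 = 47390.6129

47390.6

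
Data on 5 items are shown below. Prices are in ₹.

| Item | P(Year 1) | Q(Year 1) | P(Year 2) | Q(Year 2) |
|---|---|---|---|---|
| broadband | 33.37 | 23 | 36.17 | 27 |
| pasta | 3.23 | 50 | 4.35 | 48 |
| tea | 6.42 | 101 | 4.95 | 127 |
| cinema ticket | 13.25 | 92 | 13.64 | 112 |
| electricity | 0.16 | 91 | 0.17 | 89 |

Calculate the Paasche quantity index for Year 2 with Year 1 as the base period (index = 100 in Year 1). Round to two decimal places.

119.05

Paasche quantity index uses current-period prices as weights.
ΣP(Year 2)·Q(Year 2) = 36.17×27 + 4.35×48 + 4.95×127 + 13.64×112 + 0.17×89 = 976.59 + 208.8 + 628.65 + 1527.68 + 15.13 = 3356.85
ΣP(Year 2)·Q(Year 1) = 36.17×23 + 4.35×50 + 4.95×101 + 13.64×92 + 0.17×91 = 831.91 + 217.5 + 499.95 + 1254.88 + 15.47 = 2819.71
Index = 3356.85 / 2819.71 × 100 = 119.0495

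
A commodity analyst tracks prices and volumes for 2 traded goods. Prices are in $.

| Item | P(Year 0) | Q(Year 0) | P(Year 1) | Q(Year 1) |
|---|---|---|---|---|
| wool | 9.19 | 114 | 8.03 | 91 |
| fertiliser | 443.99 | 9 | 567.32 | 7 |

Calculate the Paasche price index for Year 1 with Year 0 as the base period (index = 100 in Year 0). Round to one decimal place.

Paasche price index uses current-period quantities as weights.
ΣP(Year 1)·Q(Year 1) = 8.03×91 + 567.32×7 = 730.73 + 3971.24 = 4701.97
ΣP(Year 0)·Q(Year 1) = 9.19×91 + 443.99×7 = 836.29 + 3107.93 = 3944.22
Index = 4701.97 / 3944.22 × 100 = 119.2117

119.2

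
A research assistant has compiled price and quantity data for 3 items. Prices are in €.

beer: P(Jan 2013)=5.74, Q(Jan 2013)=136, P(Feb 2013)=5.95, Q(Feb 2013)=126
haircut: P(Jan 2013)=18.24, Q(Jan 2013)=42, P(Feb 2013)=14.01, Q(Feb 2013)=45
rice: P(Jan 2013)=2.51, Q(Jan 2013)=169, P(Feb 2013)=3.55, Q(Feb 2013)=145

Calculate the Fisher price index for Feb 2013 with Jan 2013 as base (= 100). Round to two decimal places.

100.33

Laspeyres component (base-period weights):
ΣP(Feb 2013)Q(Jan 2013) = 5.95×136 + 14.01×42 + 3.55×169 = 809.2 + 588.42 + 599.95 = 1997.57
ΣP(Jan 2013)Q(Jan 2013) = 5.74×136 + 18.24×42 + 2.51×169 = 780.64 + 766.08 + 424.19 = 1970.91
L = 1997.57 / 1970.91 × 100 = 101.3527
Paasche component (current-period weights):
ΣP(Feb 2013)Q(Feb 2013) = 5.95×126 + 14.01×45 + 3.55×145 = 749.7 + 630.45 + 514.75 = 1894.9
ΣP(Jan 2013)Q(Feb 2013) = 5.74×126 + 18.24×45 + 2.51×145 = 723.24 + 820.8 + 363.95 = 1907.99
P = 1894.9 / 1907.99 × 100 = 99.3139
Fisher = √(L × P) = √(101.3527 × 99.3139) = 100.3281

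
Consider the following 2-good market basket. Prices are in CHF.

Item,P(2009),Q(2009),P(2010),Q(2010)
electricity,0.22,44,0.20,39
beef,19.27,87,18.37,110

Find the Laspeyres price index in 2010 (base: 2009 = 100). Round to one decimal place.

Laspeyres price index uses base-period quantities as weights.
ΣP(2010)·Q(2009) = 0.20×44 + 18.37×87 = 8.8 + 1598.19 = 1606.99
ΣP(2009)·Q(2009) = 0.22×44 + 19.27×87 = 9.68 + 1676.49 = 1686.17
Index = 1606.99 / 1686.17 × 100 = 95.3042

95.3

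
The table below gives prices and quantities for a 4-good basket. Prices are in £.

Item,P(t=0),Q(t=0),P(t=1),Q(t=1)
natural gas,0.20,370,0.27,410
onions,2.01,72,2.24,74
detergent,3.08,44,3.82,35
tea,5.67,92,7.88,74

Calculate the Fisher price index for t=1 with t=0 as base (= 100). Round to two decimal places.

Laspeyres component (base-period weights):
ΣP(t=1)Q(t=0) = 0.27×370 + 2.24×72 + 3.82×44 + 7.88×92 = 99.9 + 161.28 + 168.08 + 724.96 = 1154.22
ΣP(t=0)Q(t=0) = 0.20×370 + 2.01×72 + 3.08×44 + 5.67×92 = 74 + 144.72 + 135.52 + 521.64 = 875.88
L = 1154.22 / 875.88 × 100 = 131.7783
Paasche component (current-period weights):
ΣP(t=1)Q(t=1) = 0.27×410 + 2.24×74 + 3.82×35 + 7.88×74 = 110.7 + 165.76 + 133.7 + 583.12 = 993.28
ΣP(t=0)Q(t=1) = 0.20×410 + 2.01×74 + 3.08×35 + 5.67×74 = 82 + 148.74 + 107.8 + 419.58 = 758.12
P = 993.28 / 758.12 × 100 = 131.0188
Fisher = √(L × P) = √(131.7783 × 131.0188) = 131.3980

131.40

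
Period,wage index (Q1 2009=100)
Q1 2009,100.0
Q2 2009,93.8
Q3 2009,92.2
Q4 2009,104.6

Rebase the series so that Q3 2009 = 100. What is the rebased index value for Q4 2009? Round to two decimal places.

Rebased(Q4 2009) = 104.6 / 92.2 × 100 = 113.4490

113.45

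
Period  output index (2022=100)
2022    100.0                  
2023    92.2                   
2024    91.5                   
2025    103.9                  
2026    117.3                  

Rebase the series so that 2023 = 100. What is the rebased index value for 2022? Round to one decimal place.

Rebased(2022) = 100.0 / 92.2 × 100 = 108.4599

108.5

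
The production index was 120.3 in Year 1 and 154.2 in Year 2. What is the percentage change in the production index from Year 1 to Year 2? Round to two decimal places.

28.18%

Change = (154.2 − 120.3) / 120.3 × 100
       = 33.9 / 120.3 × 100 = 28.1796%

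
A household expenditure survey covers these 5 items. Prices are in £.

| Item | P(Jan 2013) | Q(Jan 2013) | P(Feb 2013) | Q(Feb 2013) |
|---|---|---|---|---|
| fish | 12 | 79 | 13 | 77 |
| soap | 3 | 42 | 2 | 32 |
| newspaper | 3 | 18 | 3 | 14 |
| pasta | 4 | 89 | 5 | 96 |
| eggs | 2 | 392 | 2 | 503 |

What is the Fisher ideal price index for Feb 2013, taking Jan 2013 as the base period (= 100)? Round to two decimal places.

Laspeyres component (base-period weights):
ΣP(Feb 2013)Q(Jan 2013) = 13×79 + 2×42 + 3×18 + 5×89 + 2×392 = 1027 + 84 + 54 + 445 + 784 = 2394
ΣP(Jan 2013)Q(Jan 2013) = 12×79 + 3×42 + 3×18 + 4×89 + 2×392 = 948 + 126 + 54 + 356 + 784 = 2268
L = 2394 / 2268 × 100 = 105.5556
Paasche component (current-period weights):
ΣP(Feb 2013)Q(Feb 2013) = 13×77 + 2×32 + 3×14 + 5×96 + 2×503 = 1001 + 64 + 42 + 480 + 1006 = 2593
ΣP(Jan 2013)Q(Feb 2013) = 12×77 + 3×32 + 3×14 + 4×96 + 2×503 = 924 + 96 + 42 + 384 + 1006 = 2452
P = 2593 / 2452 × 100 = 105.7504
Fisher = √(L × P) = √(105.5556 × 105.7504) = 105.6529

105.65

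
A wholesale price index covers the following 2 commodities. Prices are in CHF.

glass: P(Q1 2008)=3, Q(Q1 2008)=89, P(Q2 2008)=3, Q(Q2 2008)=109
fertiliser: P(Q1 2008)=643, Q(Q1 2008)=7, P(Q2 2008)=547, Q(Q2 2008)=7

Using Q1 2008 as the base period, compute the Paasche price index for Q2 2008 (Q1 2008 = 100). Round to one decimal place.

Paasche price index uses current-period quantities as weights.
ΣP(Q2 2008)·Q(Q2 2008) = 3×109 + 547×7 = 327 + 3829 = 4156
ΣP(Q1 2008)·Q(Q2 2008) = 3×109 + 643×7 = 327 + 4501 = 4828
Index = 4156 / 4828 × 100 = 86.0812

86.1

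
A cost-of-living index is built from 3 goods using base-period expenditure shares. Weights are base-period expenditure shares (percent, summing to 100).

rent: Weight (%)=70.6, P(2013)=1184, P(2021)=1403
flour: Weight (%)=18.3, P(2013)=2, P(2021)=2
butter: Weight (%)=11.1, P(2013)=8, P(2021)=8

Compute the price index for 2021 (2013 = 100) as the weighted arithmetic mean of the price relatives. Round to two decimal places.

rent: 70.6 × (1403/1184) = 70.6 × 1.184966 = 83.6586
flour: 18.3 × (2/2) = 18.3 × 1.000000 = 18.3000
butter: 11.1 × (8/8) = 11.1 × 1.000000 = 11.1000
Index = Σ wᵢ·(p₁ᵢ/p₀ᵢ) = 83.6586 + 18.3000 + 11.1000 = 113.0586

113.06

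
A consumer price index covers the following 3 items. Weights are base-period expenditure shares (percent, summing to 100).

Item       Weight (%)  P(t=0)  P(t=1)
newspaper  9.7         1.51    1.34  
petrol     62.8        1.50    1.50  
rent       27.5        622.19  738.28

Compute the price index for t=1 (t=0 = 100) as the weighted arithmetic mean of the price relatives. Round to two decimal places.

newspaper: 9.7 × (1.34/1.51) = 9.7 × 0.887417 = 8.6079
petrol: 62.8 × (1.50/1.50) = 62.8 × 1.000000 = 62.8000
rent: 27.5 × (738.28/622.19) = 27.5 × 1.186583 = 32.6310
Index = Σ wᵢ·(p₁ᵢ/p₀ᵢ) = 8.6079 + 62.8000 + 32.6310 = 104.0390

104.04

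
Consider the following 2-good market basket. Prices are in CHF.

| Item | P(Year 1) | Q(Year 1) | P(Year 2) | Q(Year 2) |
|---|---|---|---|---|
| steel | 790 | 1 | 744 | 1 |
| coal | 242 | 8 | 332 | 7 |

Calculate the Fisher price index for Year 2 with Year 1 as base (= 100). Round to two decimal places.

Laspeyres component (base-period weights):
ΣP(Year 2)Q(Year 1) = 744×1 + 332×8 = 744 + 2656 = 3400
ΣP(Year 1)Q(Year 1) = 790×1 + 242×8 = 790 + 1936 = 2726
L = 3400 / 2726 × 100 = 124.7249
Paasche component (current-period weights):
ΣP(Year 2)Q(Year 2) = 744×1 + 332×7 = 744 + 2324 = 3068
ΣP(Year 1)Q(Year 2) = 790×1 + 242×7 = 790 + 1694 = 2484
P = 3068 / 2484 × 100 = 123.5105
Fisher = √(L × P) = √(124.7249 × 123.5105) = 124.1162

124.12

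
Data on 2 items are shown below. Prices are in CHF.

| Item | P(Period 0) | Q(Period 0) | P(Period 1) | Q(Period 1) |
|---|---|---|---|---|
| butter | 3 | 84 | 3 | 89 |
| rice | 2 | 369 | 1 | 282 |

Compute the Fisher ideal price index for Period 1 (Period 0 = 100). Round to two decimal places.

64.37

Laspeyres component (base-period weights):
ΣP(Period 1)Q(Period 0) = 3×84 + 1×369 = 252 + 369 = 621
ΣP(Period 0)Q(Period 0) = 3×84 + 2×369 = 252 + 738 = 990
L = 621 / 990 × 100 = 62.7273
Paasche component (current-period weights):
ΣP(Period 1)Q(Period 1) = 3×89 + 1×282 = 267 + 282 = 549
ΣP(Period 0)Q(Period 1) = 3×89 + 2×282 = 267 + 564 = 831
P = 549 / 831 × 100 = 66.0650
Fisher = √(L × P) = √(62.7273 × 66.0650) = 64.3745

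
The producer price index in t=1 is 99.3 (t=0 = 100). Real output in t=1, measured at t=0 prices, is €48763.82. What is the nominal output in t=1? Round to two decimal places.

48422.47

Nominal = Real × (Index/100) = 48763.82 × (99.3/100)
        = 48763.82 × 0.993 = 48422.4733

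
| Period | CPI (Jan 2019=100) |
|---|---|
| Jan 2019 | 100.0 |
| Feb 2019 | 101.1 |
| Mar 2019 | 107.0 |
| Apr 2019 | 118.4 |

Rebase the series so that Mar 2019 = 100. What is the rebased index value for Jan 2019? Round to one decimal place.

Rebased(Jan 2019) = 100.0 / 107.0 × 100 = 93.4579

93.5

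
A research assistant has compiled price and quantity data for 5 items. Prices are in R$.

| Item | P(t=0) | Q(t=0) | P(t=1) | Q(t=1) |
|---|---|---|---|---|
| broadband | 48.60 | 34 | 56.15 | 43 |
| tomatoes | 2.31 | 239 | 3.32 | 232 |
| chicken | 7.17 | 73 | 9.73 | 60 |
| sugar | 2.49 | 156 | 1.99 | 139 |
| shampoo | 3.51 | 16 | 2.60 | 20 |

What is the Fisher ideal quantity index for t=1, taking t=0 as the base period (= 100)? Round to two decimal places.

Laspeyres component (base-period weights):
ΣP(t=0)Q(t=1) = 48.60×43 + 2.31×232 + 7.17×60 + 2.49×139 + 3.51×20 = 2089.8 + 535.92 + 430.2 + 346.11 + 70.2 = 3472.23
ΣP(t=0)Q(t=0) = 48.60×34 + 2.31×239 + 7.17×73 + 2.49×156 + 3.51×16 = 1652.4 + 552.09 + 523.41 + 388.44 + 56.16 = 3172.5
L = 3472.23 / 3172.5 × 100 = 109.4478
Paasche component (current-period weights):
ΣP(t=1)Q(t=1) = 56.15×43 + 3.32×232 + 9.73×60 + 1.99×139 + 2.60×20 = 2414.45 + 770.24 + 583.8 + 276.61 + 52 = 4097.1
ΣP(t=1)Q(t=0) = 56.15×34 + 3.32×239 + 9.73×73 + 1.99×156 + 2.60×16 = 1909.1 + 793.48 + 710.29 + 310.44 + 41.6 = 3764.91
P = 4097.1 / 3764.91 × 100 = 108.8233
Fisher = √(L × P) = √(109.4478 × 108.8233) = 109.1351

109.14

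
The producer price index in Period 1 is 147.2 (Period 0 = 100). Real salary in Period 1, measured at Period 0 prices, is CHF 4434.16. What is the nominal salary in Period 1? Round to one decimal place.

6527.1

Nominal = Real × (Index/100) = 4434.16 × (147.2/100)
        = 4434.16 × 1.472 = 6527.0835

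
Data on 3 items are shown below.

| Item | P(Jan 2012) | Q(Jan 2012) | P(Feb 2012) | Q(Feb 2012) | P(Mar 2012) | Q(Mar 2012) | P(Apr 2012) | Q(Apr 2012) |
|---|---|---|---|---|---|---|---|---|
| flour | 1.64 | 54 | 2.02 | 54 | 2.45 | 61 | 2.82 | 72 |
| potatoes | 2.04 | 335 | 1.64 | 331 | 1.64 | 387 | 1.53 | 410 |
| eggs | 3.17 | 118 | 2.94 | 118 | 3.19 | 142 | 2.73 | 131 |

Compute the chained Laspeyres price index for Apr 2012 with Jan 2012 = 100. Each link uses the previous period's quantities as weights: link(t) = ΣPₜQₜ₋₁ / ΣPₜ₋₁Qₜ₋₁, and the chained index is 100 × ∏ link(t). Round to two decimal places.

Link Jan 2012→Feb 2012:
ΣP(Feb 2012)Q(Jan 2012) = 2.02×54 + 1.64×335 + 2.94×118 = 109.08 + 549.4 + 346.92 = 1005.4
ΣP(Jan 2012)Q(Jan 2012) = 1.64×54 + 2.04×335 + 3.17×118 = 88.56 + 683.4 + 374.06 = 1146.02
link = 1005.4/1146.02 = 0.877297
Link Feb 2012→Mar 2012:
ΣP(Mar 2012)Q(Feb 2012) = 2.45×54 + 1.64×331 + 3.19×118 = 132.3 + 542.84 + 376.42 = 1051.56
ΣP(Feb 2012)Q(Feb 2012) = 2.02×54 + 1.64×331 + 2.94×118 = 109.08 + 542.84 + 346.92 = 998.84
link = 1051.56/998.84 = 1.052781
Link Mar 2012→Apr 2012:
ΣP(Apr 2012)Q(Mar 2012) = 2.82×61 + 1.53×387 + 2.73×142 = 172.02 + 592.11 + 387.66 = 1151.79
ΣP(Mar 2012)Q(Mar 2012) = 2.45×61 + 1.64×387 + 3.19×142 = 149.45 + 634.68 + 452.98 = 1237.11
link = 1151.79/1237.11 = 0.931033
Chained index = 100 × 0.877297 × 1.052781 × 0.931033 = 85.9904

85.99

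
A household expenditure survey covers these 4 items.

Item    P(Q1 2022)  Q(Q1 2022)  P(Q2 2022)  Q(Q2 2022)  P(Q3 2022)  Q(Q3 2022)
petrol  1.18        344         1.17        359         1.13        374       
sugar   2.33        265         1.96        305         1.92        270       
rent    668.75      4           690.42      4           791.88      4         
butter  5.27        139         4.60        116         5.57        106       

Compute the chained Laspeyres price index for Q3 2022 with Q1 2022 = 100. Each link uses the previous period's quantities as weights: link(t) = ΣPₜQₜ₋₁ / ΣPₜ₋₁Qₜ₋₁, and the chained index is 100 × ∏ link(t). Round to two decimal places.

108.69

Link Q1 2022→Q2 2022:
ΣP(Q2 2022)Q(Q1 2022) = 1.17×344 + 1.96×265 + 690.42×4 + 4.60×139 = 402.48 + 519.4 + 2761.68 + 639.4 = 4322.96
ΣP(Q1 2022)Q(Q1 2022) = 1.18×344 + 2.33×265 + 668.75×4 + 5.27×139 = 405.92 + 617.45 + 2675 + 732.53 = 4430.9
link = 4322.96/4430.9 = 0.975639
Link Q2 2022→Q3 2022:
ΣP(Q3 2022)Q(Q2 2022) = 1.13×359 + 1.92×305 + 791.88×4 + 5.57×116 = 405.67 + 585.6 + 3167.52 + 646.12 = 4804.91
ΣP(Q2 2022)Q(Q2 2022) = 1.17×359 + 1.96×305 + 690.42×4 + 4.60×116 = 420.03 + 597.8 + 2761.68 + 533.6 = 4313.11
link = 4804.91/4313.11 = 1.114024
Chained index = 100 × 0.975639 × 1.114024 = 108.6886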